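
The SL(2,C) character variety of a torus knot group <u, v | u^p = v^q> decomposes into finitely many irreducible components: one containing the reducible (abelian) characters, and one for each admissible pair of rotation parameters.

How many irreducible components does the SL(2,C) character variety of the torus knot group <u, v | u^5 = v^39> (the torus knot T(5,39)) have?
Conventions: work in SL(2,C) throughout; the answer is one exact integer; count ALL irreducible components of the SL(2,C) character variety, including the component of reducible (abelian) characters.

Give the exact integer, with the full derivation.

77

For T(5,39): irreducibility forces the central element u^5 = v^39 to one of +I, -I.
On an irreducible component, tr(u) is locked at 2*cos(pi*alpha/5) for some alpha in 1..4, and tr(v) at 2*cos(pi*beta/39) for some beta in 1..38.
Consistency of u^5 = (-1)^alpha I with v^39 = (-1)^beta I forces alpha = beta (mod 2).
Counting: 2 odd alphas x 19 odd betas + 2 even alphas x 19 even betas = 38 + 38 = 76.
That is 76 components of irreducible characters, and with the reducible (abelian) component the total is 77.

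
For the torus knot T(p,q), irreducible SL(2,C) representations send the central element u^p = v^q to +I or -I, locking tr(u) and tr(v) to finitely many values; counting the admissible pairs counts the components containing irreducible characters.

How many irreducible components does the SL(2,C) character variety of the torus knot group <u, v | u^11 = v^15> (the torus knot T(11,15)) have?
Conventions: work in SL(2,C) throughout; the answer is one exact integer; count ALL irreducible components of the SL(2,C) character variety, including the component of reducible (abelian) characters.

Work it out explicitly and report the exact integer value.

71

In the torus knot group T(11,15), u^11 = v^15 is central, so an irreducible representation sends it to +I or -I (Schur).
This locks tr(u) to 2*cos(pi*alpha/11), alpha in 1..10, and tr(v) to 2*cos(pi*beta/15), beta in 1..14, on each component of irreducible characters.
Consistency of u^11 = (-1)^alpha I with v^15 = (-1)^beta I forces alpha = beta (mod 2).
Enumerate parity-matched pairs: 5*7 odd-odd plus 5*7 even-even gives 70.
Total: 70 irreducible-character components + 1 reducible (abelian) component = 71.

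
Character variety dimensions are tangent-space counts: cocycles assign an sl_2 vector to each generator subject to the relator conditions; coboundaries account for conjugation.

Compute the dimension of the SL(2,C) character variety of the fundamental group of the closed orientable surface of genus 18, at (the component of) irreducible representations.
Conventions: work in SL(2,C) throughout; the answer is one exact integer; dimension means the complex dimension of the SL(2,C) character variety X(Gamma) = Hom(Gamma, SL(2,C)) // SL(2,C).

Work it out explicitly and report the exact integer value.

102

Gamma = pi_1(Sigma_18) = < a_1, b_1, ..., a_18, b_18 | prod [a_i, b_i] > has 2g = 36 generators and 1 relator.
Before the relator condition, cocycle space has dim 3*36 = 108.
d_2 is surjective at irreducible rho (its cokernel H^2 is dual to H^0 = 0), so dim Z^1 = 108 - 3 = 105.
Coboundaries contribute dim B^1 = 3 (injective at irreducible rho).
dim H^1 = 105 - 3 = 102 = dim X.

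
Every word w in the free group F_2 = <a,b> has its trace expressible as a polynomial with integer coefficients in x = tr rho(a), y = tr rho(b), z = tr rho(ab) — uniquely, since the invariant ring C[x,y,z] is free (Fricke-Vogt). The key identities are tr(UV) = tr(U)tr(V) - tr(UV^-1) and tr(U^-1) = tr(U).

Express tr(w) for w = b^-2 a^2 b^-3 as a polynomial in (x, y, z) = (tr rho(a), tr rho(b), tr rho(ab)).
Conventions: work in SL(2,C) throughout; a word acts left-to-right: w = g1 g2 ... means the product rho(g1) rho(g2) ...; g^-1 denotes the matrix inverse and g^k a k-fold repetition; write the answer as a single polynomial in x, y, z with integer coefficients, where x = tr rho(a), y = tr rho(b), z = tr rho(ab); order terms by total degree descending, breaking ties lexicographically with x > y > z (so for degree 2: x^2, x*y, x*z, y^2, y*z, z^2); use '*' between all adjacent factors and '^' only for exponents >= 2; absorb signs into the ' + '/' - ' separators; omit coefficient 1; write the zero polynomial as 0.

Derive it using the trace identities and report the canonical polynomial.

and trace(a^2) = trace(a) trace(a) - trace(1) = x^2 - 2
next, trace(a^2 b) = trace(a) trace(b a) - trace(b) = x*z - y
next, trace(b^-1 a^2) = trace(a^2) trace(b) - trace(a^2 b) = x^2*y - x*z - y
and trace(b^-2 a^2) = trace(b^-1 a^2) trace(b) - trace(b^-1 a^2 b) = x^2*y^2 - x*y*z - x^2 - y^2 + 2
next, trace(b^-3 a^2) = trace(b^-2 a^2) trace(b) - trace(b^-2 a^2 b) = x^2*y^3 - x*y^2*z - 2*x^2*y - y^3 + x*z + 3*y
next, trace(a^2 b^-4) = trace(b^-3 a^2) trace(b) - trace(b^-3 a^2 b) = x^2*y^4 - x*y^3*z - 3*x^2*y^2 - y^4 + 2*x*y*z + x^2 + 4*y^2 - 2
trace(b^-2 a^2 b^-3) = trace(a^2 b^-4) trace(b) - trace(a^2 b^-3) = x^2*y^5 - x*y^4*z - 4*x^2*y^3 - y^5 + 3*x*y^2*z + 3*x^2*y + 5*y^3 - x*z - 5*y

x^2*y^5 - x*y^4*z - 4*x^2*y^3 - y^5 + 3*x*y^2*z + 3*x^2*y + 5*y^3 - x*z - 5*y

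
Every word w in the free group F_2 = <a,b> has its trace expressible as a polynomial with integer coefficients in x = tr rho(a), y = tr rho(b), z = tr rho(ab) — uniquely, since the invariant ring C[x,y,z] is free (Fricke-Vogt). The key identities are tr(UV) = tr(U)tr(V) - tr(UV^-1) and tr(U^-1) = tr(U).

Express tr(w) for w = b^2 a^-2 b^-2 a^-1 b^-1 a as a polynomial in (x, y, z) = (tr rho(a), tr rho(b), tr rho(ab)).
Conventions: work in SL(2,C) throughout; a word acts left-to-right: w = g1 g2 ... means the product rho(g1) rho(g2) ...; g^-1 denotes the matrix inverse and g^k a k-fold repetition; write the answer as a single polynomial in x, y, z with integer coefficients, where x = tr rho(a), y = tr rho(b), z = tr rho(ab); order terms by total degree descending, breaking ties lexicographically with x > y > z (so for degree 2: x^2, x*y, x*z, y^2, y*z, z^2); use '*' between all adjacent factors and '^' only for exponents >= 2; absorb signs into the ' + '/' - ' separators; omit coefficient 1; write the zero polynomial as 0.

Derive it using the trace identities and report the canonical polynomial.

-x^2*y^3*z^2 + 2*x^3*y^2*z + x*y^4*z + x*y^2*z^3 - x^4*y - x^2*y^3 - x^2*y*z^2 - 4*x*y^2*z + 4*x^2*y + x*z - y

tr(b^2) = tr(b)*tr(b) - tr(1) = y^2 - 2
tr(b a b) = tr(b)*tr(a b) - tr(a) = y*z - x
tr(b a b^2) = tr(b)*tr(b a b) - tr(b a) = y^2*z - x*y - z
tr(a b a b) = tr(a b)*tr(a b) - tr(1)   [split at repeated a] = z^2 - 2
tr(a b a) = tr(a)*tr(b a) - tr(b) = x*z - y
tr(b a b^2 a) = tr(b)*tr(a b a b) - tr(a b a) = y*z^2 - x*z - y
tr(a b^2 a^-1 b) = tr(b a b^2)*tr(a) - tr(b a b^2 a) = x*y^2*z - x^2*y - y*z^2 + y
tr(b^-1 a b^2 a^-1) = tr(a b^2 a^-1)*tr(b) - tr(a b^2 a^-1 b) = -x*y^2*z + x^2*y + y^3 + y*z^2 - 3*y
tr(b^-2 a b^2 a^-1) = tr(b^-1 a b^2 a^-1)*tr(b) - tr(b^-1 a b^2 a^-1 b) = -x*y^3*z + x^2*y^2 + y^4 + y^2*z^2 - 4*y^2 + 2
tr(a^-1 b^-3 a b^2) = tr(b^-2 a b^2 a^-1)*tr(b) - tr(b^-2 a b^2 a^-1 b) = -x*y^4*z + x^2*y^3 + y^5 + y^3*z^2 + x*y^2*z - x^2*y - 5*y^3 - y*z^2 + 5*y
tr(b^-1 a) = tr(a)*tr(b) - tr(a b) = x*y - z
tr(b^-1 a b^2 a^-2 b^-2) = tr(a^-1 b^-3 a b^2)*tr(a) - tr(a^-1 b^-3 a b^2 a) = -x^2*y^4*z + x^3*y^3 + x*y^5 + x*y^3*z^2 + x^2*y^2*z - x^3*y - 5*x*y^3 - x*y*z^2 + 4*x*y + z
tr(a^2 b^2) = tr(a)*tr(b^2 a) - tr(b^2) = x*y*z - x^2 - y^2 + 2
tr(b a^2 b^2) = tr(b)*tr(a^2 b^2) - tr(a^2 b) = x*y^2*z - x^2*y - y^3 - x*z + 3*y
tr(a b a^2 b) = tr(a)*tr(b a b a) - tr(b a b) = x*z^2 - y*z - x
tr(a b a^2) = tr(a)*tr(a b a) - tr(a b) = x^2*z - x*y - z
tr(b a^2 b^2 a) = tr(b)*tr(a b a^2 b) - tr(a b a^2) = x*y*z^2 - x^2*z - y^2*z + z
tr(a b^2 a^-1 b a) = tr(b a^2 b^2)*tr(a) - tr(b a^2 b^2 a) = x^2*y^2*z - x^3*y - x*y^3 - x*y*z^2 + y^2*z + 3*x*y - z
tr(b a b a b^2) = tr(b)*tr(a b a b^2) - tr(a b a b) = y^2*z^2 - x*y*z - y^2 - z^2 + 2
tr(a b a b a b) = tr(a b a b)*tr(a b) - tr(b a)   [split at repeated a] = z^3 - 3*z
tr(b a b a b^2 a) = tr(b)*tr(a b a b a b) - tr(a b a b a) = y*z^3 - x*z^2 - 2*y*z + x
tr(a b^2 a^-1 b a b) = tr(b a b a b^2)*tr(a) - tr(b a b a b^2 a) = x*y^2*z^2 - x^2*y*z - y*z^3 - x*y^2 + 2*y*z + x
tr(a b^-1 a b^2 a^-1 b) = tr(a b^2 a^-1 b a)*tr(b) - tr(a b^2 a^-1 b a b) = x^2*y^3*z - x^3*y^2 - x*y^4 - 2*x*y^2*z^2 + x^2*y*z + y^3*z + y*z^3 + 4*x*y^2 - 3*y*z - x
tr(a^-1 b^-1 a b^-1 a b^2) = tr(a b^-1 a b^2 a^-1)*tr(b) - tr(a b^-1 a b^2 a^-1 b) = -x^2*y^3*z + x^3*y^2 + x*y^4 + 2*x*y^2*z^2 - x^2*y*z - y^3*z - y*z^3 - 4*x*y^2 + 4*y*z + x
tr(a b^-1 a b) = tr(a b a)*tr(b) - tr(a b a b) = x*y*z - y^2 - z^2 + 2
tr(a b^-1 a b^2 a^-2 b^-1) = tr(a^-1 b^-1 a b^-1 a b^2)*tr(a) - tr(a^-1 b^-1 a b^-1 a b^2 a) = -x^3*y^3*z + x^4*y^2 + x^2*y^4 + 2*x^2*y^2*z^2 - x^3*y*z - x*y^3*z - x*y*z^3 - 4*x^2*y^2 + 3*x*y*z + x^2 + y^2 + z^2 - 2
tr(b^-1 a b^2 a^-2 b^-2 a) = tr(a b^-1 a b^2 a^-2 b^-1)*tr(b) - tr(a b^-1 a b^2 a^-2) = -x^3*y^4*z + x^4*y^3 + x^2*y^5 + 2*x^2*y^3*z^2 - x^3*y^2*z - x*y^4*z - x*y^2*z^3 - 4*x^2*y^3 + 4*x*y^2*z + y
tr(b^2 a^-2 b^-2 a^-1 b^-1 a) = tr(b^-1 a b^2 a^-2 b^-2)*tr(a) - tr(b^-1 a b^2 a^-2 b^-2 a) = -x^2*y^3*z^2 + 2*x^3*y^2*z + x*y^4*z + x*y^2*z^3 - x^4*y - x^2*y^3 - x^2*y*z^2 - 4*x*y^2*z + 4*x^2*y + x*z - y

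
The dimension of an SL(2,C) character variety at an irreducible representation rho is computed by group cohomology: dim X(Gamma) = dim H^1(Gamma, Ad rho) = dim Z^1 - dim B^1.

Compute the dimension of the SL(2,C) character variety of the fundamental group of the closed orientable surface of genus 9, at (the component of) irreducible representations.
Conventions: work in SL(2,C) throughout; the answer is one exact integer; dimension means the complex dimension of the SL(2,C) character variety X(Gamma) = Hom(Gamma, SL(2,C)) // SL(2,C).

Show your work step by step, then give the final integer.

Gamma = pi_1(Sigma_9) = < a_1, b_1, ..., a_9, b_9 | prod [a_i, b_i] > has 2g = 18 generators and 1 relator.
Unconstrained cocycle data is one sl_2 vector per generator (54 dimensions), cut by the relator condition d_2(z) = 0.
At an irreducible rho, H^2 = coker(d_2) vanishes (Poincare duality: H^2 is dual to H^0 = invariants = 0), so d_2 is surjective onto sl_2 and dim Z^1 = 54 - 3 = 51.
dim B^1 = 3 (coboundaries, injective at irreducible rho).
dim H^1 = 51 - 3 = 48 = dim X.

48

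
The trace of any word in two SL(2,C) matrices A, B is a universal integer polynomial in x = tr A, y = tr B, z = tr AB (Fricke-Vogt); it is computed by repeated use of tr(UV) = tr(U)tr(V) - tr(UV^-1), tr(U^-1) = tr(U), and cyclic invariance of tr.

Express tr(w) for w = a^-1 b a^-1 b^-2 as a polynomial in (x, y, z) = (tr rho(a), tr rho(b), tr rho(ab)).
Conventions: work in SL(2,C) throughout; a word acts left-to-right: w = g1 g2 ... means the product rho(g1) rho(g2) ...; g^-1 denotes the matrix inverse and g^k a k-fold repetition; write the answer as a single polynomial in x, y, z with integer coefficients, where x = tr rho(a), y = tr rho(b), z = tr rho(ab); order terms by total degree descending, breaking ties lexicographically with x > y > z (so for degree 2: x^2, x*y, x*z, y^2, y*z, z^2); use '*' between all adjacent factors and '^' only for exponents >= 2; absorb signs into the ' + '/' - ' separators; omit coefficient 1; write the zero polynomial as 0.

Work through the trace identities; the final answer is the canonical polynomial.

x*y^2*z - x^2*y - y^3 - y*z^2 + x*z + 3*y

tr(b a^-1) = tr(b) * tr(a) - tr(b a) = x*y - z
and tr(a^-1 b a^-1) = tr(b a^-1) * tr(a) - tr(b) = x^2*y - x*z - y
tr(b^2) = tr(b) * tr(b) - tr(1) = y^2 - 2
next, tr(b^2 a) = tr(b) * tr(a b) - tr(a) = y*z - x
tr(b a^-1 b) = tr(b^2) * tr(a) - tr(b^2 a) = x*y^2 - y*z - x
and tr(b a b a) = tr(a b) * tr(a b) - tr(1)   [split at repeated a] = z^2 - 2
next, tr(b a^-1 b a) = tr(b a b) * tr(a) - tr(b a b a) = x*y*z - x^2 - z^2 + 2
next, tr(a^-1 b a^-1 b) = tr(b a^-1 b) * tr(a) - tr(b a^-1 b a) = x^2*y^2 - 2*x*y*z + z^2 - 2
tr(b^-1 a^-1 b a^-1) = tr(a^-1 b a^-1) * tr(b) - tr(a^-1 b a^-1 b) = x*y*z - y^2 - z^2 + 2
next, tr(a^-1 b a^-1 b^-2) = tr(b^-1 a^-1 b a^-1) * tr(b) - tr(b^-1 a^-1 b a^-1 b) = x*y^2*z - x^2*y - y^3 - y*z^2 + x*z + 3*y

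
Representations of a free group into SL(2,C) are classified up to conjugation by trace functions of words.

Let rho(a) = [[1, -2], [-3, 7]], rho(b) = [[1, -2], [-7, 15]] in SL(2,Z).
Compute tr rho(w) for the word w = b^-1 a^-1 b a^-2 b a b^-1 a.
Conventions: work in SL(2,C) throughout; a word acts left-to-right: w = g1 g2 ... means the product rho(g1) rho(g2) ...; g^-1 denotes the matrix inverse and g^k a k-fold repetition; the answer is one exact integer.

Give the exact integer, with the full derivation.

8

rho(b^-1) = [[15, 2], [7, 1]]
... * rho(a^-1) = [[7, 2], [3, 1]]  ->  [[111, 32], [52, 15]]
... * rho(b) = [[1, -2], [-7, 15]]  ->  [[-113, 258], [-53, 121]]
... * rho(a^-1) = [[7, 2], [3, 1]]  ->  [[-17, 32], [-8, 15]]
... * rho(a^-1) = [[7, 2], [3, 1]]  ->  [[-23, -2], [-11, -1]]
... * rho(b) = [[1, -2], [-7, 15]]  ->  [[-9, 16], [-4, 7]]
... * rho(a) = [[1, -2], [-3, 7]]  ->  [[-57, 130], [-25, 57]]
... * rho(b^-1) = [[15, 2], [7, 1]]  ->  [[55, 16], [24, 7]]
... * rho(a) = [[1, -2], [-3, 7]]  ->  [[7, 2], [3, 1]]
tr = 7 + 1 = 8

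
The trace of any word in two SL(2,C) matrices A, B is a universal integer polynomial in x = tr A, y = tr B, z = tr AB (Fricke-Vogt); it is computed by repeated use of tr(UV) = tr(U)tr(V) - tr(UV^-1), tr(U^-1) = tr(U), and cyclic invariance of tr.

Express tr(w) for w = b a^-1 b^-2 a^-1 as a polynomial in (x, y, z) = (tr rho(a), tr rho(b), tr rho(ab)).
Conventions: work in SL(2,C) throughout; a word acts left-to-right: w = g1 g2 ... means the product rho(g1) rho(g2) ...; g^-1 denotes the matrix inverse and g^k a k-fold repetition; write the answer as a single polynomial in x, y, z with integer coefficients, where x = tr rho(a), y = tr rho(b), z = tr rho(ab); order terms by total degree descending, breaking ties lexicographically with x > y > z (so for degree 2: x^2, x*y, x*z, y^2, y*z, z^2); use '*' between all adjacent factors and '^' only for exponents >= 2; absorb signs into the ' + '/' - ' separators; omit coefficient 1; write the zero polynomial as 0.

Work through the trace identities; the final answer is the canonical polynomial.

x*y^2*z - x^2*y - y^3 - y*z^2 + x*z + 3*y

tr(b^-1) = tr(b) = y
tr(b^-1 a) = tr(a)*tr(b) - tr(a b)  (eliminate b^-1) = x*y - z
tr(b^-1 a^-1) = tr(b^-1)*tr(a) - tr(b^-1 a)  (eliminate a^-1) = z
tr(b a b) = tr(b)*tr(a b) - tr(a)  (reduce the b square) = y*z - x
tr(b a b a) = tr(b a)*tr(b a) - tr(1)  (split on b) = z^2 - 2
tr(a^-1 b a b) = tr(b a b)*tr(a) - tr(b a b a)  (eliminate a^-1) = x*y*z - x^2 - z^2 + 2
tr(a^-1 b a b^-1) = tr(a^-1 b a)*tr(b) - tr(a^-1 b a b)  (eliminate b^-1) = -x*y*z + x^2 + y^2 + z^2 - 2
tr(b^-2 a^-1 b a) = tr(a^-1 b a b^-1)*tr(b) - tr(a^-1 b a)  (eliminate b^-1) = -x*y^2*z + x^2*y + y^3 + y*z^2 - 3*y
tr(b a^-1 b^-2 a^-1) = tr(b^-2 a^-1 b)*tr(a) - tr(b^-2 a^-1 b a)  (eliminate a^-1) = x*y^2*z - x^2*y - y^3 - y*z^2 + x*z + 3*y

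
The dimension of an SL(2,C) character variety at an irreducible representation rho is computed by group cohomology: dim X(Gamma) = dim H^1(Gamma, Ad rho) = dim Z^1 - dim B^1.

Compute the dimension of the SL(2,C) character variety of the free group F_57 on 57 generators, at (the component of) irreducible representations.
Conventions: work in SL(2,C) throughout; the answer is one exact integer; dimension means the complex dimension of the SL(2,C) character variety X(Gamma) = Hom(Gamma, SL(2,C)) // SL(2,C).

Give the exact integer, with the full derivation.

168

The free group F_57: 57 generators, no relators.
Z^1(Gamma, Ad rho) = (sl_2)^57: a cocycle is a free choice of one sl_2 vector per generator, so dim Z^1 = 3*57 = 171.
dim B^1 = 3: the coboundary map is injective because an irreducible image has centralizer 0 in sl_2.
dim H^1 = 171 - 3 = 168, which is dim X.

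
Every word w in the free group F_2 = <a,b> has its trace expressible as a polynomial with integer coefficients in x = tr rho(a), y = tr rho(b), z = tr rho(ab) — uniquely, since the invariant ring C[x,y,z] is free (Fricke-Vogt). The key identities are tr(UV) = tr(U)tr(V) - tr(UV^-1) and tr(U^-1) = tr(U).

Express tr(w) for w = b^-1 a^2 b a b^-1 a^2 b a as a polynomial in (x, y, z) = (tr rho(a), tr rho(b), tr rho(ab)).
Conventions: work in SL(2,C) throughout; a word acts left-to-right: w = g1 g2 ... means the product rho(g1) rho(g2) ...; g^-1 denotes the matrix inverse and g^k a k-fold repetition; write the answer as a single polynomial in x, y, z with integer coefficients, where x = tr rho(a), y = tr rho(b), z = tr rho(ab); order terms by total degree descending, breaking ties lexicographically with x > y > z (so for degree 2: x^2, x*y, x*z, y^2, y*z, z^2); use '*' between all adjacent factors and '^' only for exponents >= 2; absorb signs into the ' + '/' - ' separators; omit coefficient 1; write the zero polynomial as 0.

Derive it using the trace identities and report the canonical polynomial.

x^4*y^2*z^2 - 2*x^3*y^3*z - 2*x^3*y*z^3 + x^2*y^4 + 2*x^2*y^2*z^2 + x^2*z^4 + 2*x^3*y*z - 2*x^2*y^2 - 2*x^2*z^2 + x^2 - 2

trace(b a b a) = trace(b a)*trace(b a) - trace(1) = z^2 - 2
trace(b a b) = trace(b)*trace(a b) - trace(a) = y*z - x
trace(b a^2 b a) = trace(a)*trace(b a b a) - trace(b a b) = x*z^2 - y*z - x
trace(b^2) = trace(b)*trace(b) - trace(1) = y^2 - 2
trace(b a^2 b) = trace(a)*trace(b^2 a) - trace(b^2) = x*y*z - x^2 - y^2 + 2
trace(b a^2 b a^2) = trace(a)*trace(b a^2 b a) - trace(b a^2 b) = x^2*z^2 - 2*x*y*z + y^2 - 2
trace(a b a^3 b a) = trace(a)*trace(b a^2 b a^2) - trace(b a^2 b a) = x^3*z^2 - 2*x^2*y*z + x*y^2 - x*z^2 + y*z - x
trace(a b a^3 b) = trace(a)*trace(a b a b a) - trace(a b a b) = x^2*z^2 - x*y*z - x^2 - z^2 + 2
trace(a^2 b a^3 b a) = trace(a)*trace(a b a^3 b a) - trace(a b a^3 b) = x^4*z^2 - 2*x^3*y*z + x^2*y^2 - 2*x^2*z^2 + 2*x*y*z + z^2 - 2
trace(b a b a b a) = trace(a b)*trace(a b a b) - trace(a^-1 b^-1) = z^3 - 3*z
trace(a b a) = trace(a)*trace(b a) - trace(b) = x*z - y
trace(b a b a b) = trace(b)*trace(a b a b) - trace(a b a) = y*z^2 - x*z - y
trace(b a^2 b a b a) = trace(a)*trace(b a b a b a) - trace(b a b a b) = x*z^3 - y*z^2 - 2*x*z + y
trace(a^2 b a) = trace(a)*trace(a b a) - trace(a b) = x^2*z - x*y - z
trace(b a^2 b a b) = trace(b)*trace(a^2 b a b) - trace(a^2 b a) = x*y*z^2 - x^2*z - y^2*z + z
trace(b a b a^2 b a^2) = trace(a)*trace(b a^2 b a b a) - trace(b a^2 b a b) = x^2*z^3 - 2*x*y*z^2 - x^2*z + y^2*z + x*y - z
trace(a^2 b a^3 b a b) = trace(a)*trace(b a b a^2 b a^2) - trace(b a b a^2 b a) = x^3*z^3 - 2*x^2*y*z^2 - x^3*z + x*y^2*z - x*z^3 + x^2*y + y*z^2 + x*z - y
trace(a^2 b a b^-1 a^2 b a) = trace(a^2 b a^3 b a)*trace(b) - trace(a^2 b a^3 b a b) = x^4*y*z^2 - 2*x^3*y^2*z - x^3*z^3 + x^2*y^3 + x^3*z + x*y^2*z + x*z^3 - x^2*y - x*z - y
trace(b a b a b a b a) = trace(b a b a)*trace(b a b a) - trace(1) = z^4 - 4*z^2 + 2
trace(b a b a b a b) = trace(b)*trace(a b a b a b) - trace(a b a b a) = y*z^3 - x*z^2 - 2*y*z + x
trace(b a b a^2 b a b a) = trace(a)*trace(b a b a b a b a) - trace(b a b a b a b) = x*z^4 - y*z^3 - 3*x*z^2 + 2*y*z + x
trace(b a b a^2 b a b) = trace(b)*trace(a b a^2 b a b) - trace(a b a^2 b a) = x*y*z^3 - x^2*z^2 - y^2*z^2 + 2
trace(a^2 b a b a^2 b a b) = trace(a)*trace(b a b a^2 b a b a) - trace(b a b a^2 b a b) = x^2*z^4 - 2*x*y*z^3 - 2*x^2*z^2 + y^2*z^2 + 2*x*y*z + x^2 - 2
trace(a^2 b a b^-1 a^2 b a b) = trace(a^2 b a b a^2 b a)*trace(b) - trace(a^2 b a b a^2 b a b) = x^3*y*z^3 - 2*x^2*y^2*z^2 - x^2*z^4 - x^3*y*z + x*y^3*z + x*y*z^3 + x^2*y^2 + 2*x^2*z^2 - x*y*z - x^2 - y^2 + 2
trace(b^-1 a^2 b a b^-1 a^2 b a) = trace(a^2 b a b^-1 a^2 b a)*trace(b) - trace(a^2 b a b^-1 a^2 b a b) = x^4*y^2*z^2 - 2*x^3*y^3*z - 2*x^3*y*z^3 + x^2*y^4 + 2*x^2*y^2*z^2 + x^2*z^4 + 2*x^3*y*z - 2*x^2*y^2 - 2*x^2*z^2 + x^2 - 2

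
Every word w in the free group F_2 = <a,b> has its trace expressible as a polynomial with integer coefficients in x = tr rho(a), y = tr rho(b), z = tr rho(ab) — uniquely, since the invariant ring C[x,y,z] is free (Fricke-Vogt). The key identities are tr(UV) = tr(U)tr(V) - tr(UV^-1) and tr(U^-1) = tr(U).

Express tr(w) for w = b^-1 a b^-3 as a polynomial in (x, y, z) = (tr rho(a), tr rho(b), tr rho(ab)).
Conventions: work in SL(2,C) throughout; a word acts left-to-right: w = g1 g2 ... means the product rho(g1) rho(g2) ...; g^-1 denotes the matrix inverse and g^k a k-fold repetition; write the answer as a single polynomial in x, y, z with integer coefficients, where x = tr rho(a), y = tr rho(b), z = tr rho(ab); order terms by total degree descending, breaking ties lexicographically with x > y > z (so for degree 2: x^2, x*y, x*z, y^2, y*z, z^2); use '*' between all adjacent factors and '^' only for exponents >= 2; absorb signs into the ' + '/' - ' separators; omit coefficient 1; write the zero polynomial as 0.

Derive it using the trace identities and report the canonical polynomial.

tr(b^-1 a) = tr(a) tr(b) - tr(a b)   [inverse elimination on b] = x*y - z
tr(a b^-2) = tr(b^-1 a) tr(b) - tr(b^-1 a b)   [inverse elimination on b] = x*y^2 - y*z - x
tr(a b^-3) = tr(a b^-2) tr(b) - tr(a b^-1)   [inverse elimination on b] = x*y^3 - y^2*z - 2*x*y + z
tr(b^-1 a b^-3) = tr(a b^-3) tr(b) - tr(a b^-2)   [inverse elimination on b] = x*y^4 - y^3*z - 3*x*y^2 + 2*y*z + x

x*y^4 - y^3*z - 3*x*y^2 + 2*y*z + x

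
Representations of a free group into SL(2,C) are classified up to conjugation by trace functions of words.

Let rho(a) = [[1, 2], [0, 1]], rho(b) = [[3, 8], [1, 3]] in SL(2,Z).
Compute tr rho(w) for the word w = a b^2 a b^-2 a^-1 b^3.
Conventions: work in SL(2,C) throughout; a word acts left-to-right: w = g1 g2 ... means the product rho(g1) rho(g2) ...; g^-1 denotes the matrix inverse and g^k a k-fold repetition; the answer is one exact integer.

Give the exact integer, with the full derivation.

rho(a) = [[1, 2], [0, 1]]
... * rho(b) = [[3, 8], [1, 3]]  ->  [[5, 14], [1, 3]]
... * rho(b) = [[3, 8], [1, 3]]  ->  [[29, 82], [6, 17]]
... * rho(a) = [[1, 2], [0, 1]]  ->  [[29, 140], [6, 29]]
... * rho(b^-1) = [[3, -8], [-1, 3]]  ->  [[-53, 188], [-11, 39]]
... * rho(b^-1) = [[3, -8], [-1, 3]]  ->  [[-347, 988], [-72, 205]]
... * rho(a^-1) = [[1, -2], [0, 1]]  ->  [[-347, 1682], [-72, 349]]
... * rho(b) = [[3, 8], [1, 3]]  ->  [[641, 2270], [133, 471]]
... * rho(b) = [[3, 8], [1, 3]]  ->  [[4193, 11938], [870, 2477]]
... * rho(b) = [[3, 8], [1, 3]]  ->  [[24517, 69358], [5087, 14391]]
tr = 24517 + 14391 = 38908

38908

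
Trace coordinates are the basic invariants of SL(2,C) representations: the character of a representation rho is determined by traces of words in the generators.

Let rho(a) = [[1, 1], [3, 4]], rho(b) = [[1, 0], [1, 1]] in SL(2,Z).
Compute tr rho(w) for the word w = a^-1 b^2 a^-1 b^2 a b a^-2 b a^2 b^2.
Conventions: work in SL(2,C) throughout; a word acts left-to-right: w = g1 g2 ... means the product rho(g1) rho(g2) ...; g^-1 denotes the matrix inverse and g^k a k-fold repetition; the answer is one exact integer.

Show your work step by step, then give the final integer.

rho(a^-1) = [[4, -1], [-3, 1]]
... * rho(b) = [[1, 0], [1, 1]]  ->  [[3, -1], [-2, 1]]
... * rho(b) = [[1, 0], [1, 1]]  ->  [[2, -1], [-1, 1]]
... * rho(a^-1) = [[4, -1], [-3, 1]]  ->  [[11, -3], [-7, 2]]
... * rho(b) = [[1, 0], [1, 1]]  ->  [[8, -3], [-5, 2]]
... * rho(b) = [[1, 0], [1, 1]]  ->  [[5, -3], [-3, 2]]
... * rho(a) = [[1, 1], [3, 4]]  ->  [[-4, -7], [3, 5]]
... * rho(b) = [[1, 0], [1, 1]]  ->  [[-11, -7], [8, 5]]
... * rho(a^-1) = [[4, -1], [-3, 1]]  ->  [[-23, 4], [17, -3]]
... * rho(a^-1) = [[4, -1], [-3, 1]]  ->  [[-104, 27], [77, -20]]
... * rho(b) = [[1, 0], [1, 1]]  ->  [[-77, 27], [57, -20]]
... * rho(a) = [[1, 1], [3, 4]]  ->  [[4, 31], [-3, -23]]
... * rho(a) = [[1, 1], [3, 4]]  ->  [[97, 128], [-72, -95]]
... * rho(b) = [[1, 0], [1, 1]]  ->  [[225, 128], [-167, -95]]
... * rho(b) = [[1, 0], [1, 1]]  ->  [[353, 128], [-262, -95]]
tr = 353 + -95 = 258

258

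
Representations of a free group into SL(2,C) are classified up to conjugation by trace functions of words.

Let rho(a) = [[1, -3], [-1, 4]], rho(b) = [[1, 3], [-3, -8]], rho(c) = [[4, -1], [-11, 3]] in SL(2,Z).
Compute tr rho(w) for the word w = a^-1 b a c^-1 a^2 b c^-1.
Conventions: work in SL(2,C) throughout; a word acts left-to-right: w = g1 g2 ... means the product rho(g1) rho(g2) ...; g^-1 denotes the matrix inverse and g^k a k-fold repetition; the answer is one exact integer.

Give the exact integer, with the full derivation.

rho(a^-1) = [[4, 3], [1, 1]]
... * rho(b) = [[1, 3], [-3, -8]]  ->  [[-5, -12], [-2, -5]]
... * rho(a) = [[1, -3], [-1, 4]]  ->  [[7, -33], [3, -14]]
... * rho(c^-1) = [[3, 1], [11, 4]]  ->  [[-342, -125], [-145, -53]]
... * rho(a) = [[1, -3], [-1, 4]]  ->  [[-217, 526], [-92, 223]]
... * rho(a) = [[1, -3], [-1, 4]]  ->  [[-743, 2755], [-315, 1168]]
... * rho(b) = [[1, 3], [-3, -8]]  ->  [[-9008, -24269], [-3819, -10289]]
... * rho(c^-1) = [[3, 1], [11, 4]]  ->  [[-293983, -106084], [-124636, -44975]]
tr = -293983 + -44975 = -338958

-338958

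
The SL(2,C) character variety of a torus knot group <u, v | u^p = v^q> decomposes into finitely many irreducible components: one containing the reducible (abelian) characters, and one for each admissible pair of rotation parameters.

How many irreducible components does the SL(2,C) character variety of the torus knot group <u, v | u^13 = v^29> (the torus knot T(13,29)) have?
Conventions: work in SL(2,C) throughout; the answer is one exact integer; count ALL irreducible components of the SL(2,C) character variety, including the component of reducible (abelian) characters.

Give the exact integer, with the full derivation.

169

For T(13,29): irreducibility forces the central element u^13 = v^29 to one of +I, -I.
So on each irreducible component the traces are pinned: tr(u) = 2*cos(pi*alpha/13) with 1 <= alpha <= 12, tr(v) = 2*cos(pi*beta/29) with 1 <= beta <= 28.
The two central values (-1)^alpha I and (-1)^beta I must be the same matrix, so alpha and beta share a parity.
Counting: 6 odd alphas x 14 odd betas + 6 even alphas x 14 even betas = 84 + 84 = 168.
Total: 168 irreducible-character components + 1 reducible (abelian) component = 169.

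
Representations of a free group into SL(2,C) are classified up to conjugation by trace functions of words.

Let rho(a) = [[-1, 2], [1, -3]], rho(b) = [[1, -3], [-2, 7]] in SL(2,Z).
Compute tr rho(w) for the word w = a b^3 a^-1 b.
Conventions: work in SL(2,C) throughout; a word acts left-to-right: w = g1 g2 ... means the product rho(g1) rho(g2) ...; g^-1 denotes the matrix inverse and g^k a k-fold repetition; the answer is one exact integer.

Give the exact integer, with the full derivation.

4535

rho(a) = [[-1, 2], [1, -3]]
... * rho(b) = [[1, -3], [-2, 7]]  ->  [[-5, 17], [7, -24]]
... * rho(b) = [[1, -3], [-2, 7]]  ->  [[-39, 134], [55, -189]]
... * rho(b) = [[1, -3], [-2, 7]]  ->  [[-307, 1055], [433, -1488]]
... * rho(a^-1) = [[-3, -2], [-1, -1]]  ->  [[-134, -441], [189, 622]]
... * rho(b) = [[1, -3], [-2, 7]]  ->  [[748, -2685], [-1055, 3787]]
tr = 748 + 3787 = 4535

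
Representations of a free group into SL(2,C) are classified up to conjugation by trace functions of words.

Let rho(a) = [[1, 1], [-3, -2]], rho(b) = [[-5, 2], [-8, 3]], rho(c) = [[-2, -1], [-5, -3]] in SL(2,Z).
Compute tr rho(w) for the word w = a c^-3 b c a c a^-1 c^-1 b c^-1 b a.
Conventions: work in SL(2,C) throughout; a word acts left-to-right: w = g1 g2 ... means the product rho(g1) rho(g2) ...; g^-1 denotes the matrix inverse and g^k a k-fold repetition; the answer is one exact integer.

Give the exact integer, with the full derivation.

-7337

rho(a) = [[1, 1], [-3, -2]]
... * rho(c^-1) = [[-3, 1], [5, -2]]  ->  [[2, -1], [-1, 1]]
... * rho(c^-1) = [[-3, 1], [5, -2]]  ->  [[-11, 4], [8, -3]]
... * rho(c^-1) = [[-3, 1], [5, -2]]  ->  [[53, -19], [-39, 14]]
... * rho(b) = [[-5, 2], [-8, 3]]  ->  [[-113, 49], [83, -36]]
... * rho(c) = [[-2, -1], [-5, -3]]  ->  [[-19, -34], [14, 25]]
... * rho(a) = [[1, 1], [-3, -2]]  ->  [[83, 49], [-61, -36]]
... * rho(c) = [[-2, -1], [-5, -3]]  ->  [[-411, -230], [302, 169]]
... * rho(a^-1) = [[-2, -1], [3, 1]]  ->  [[132, 181], [-97, -133]]
... * rho(c^-1) = [[-3, 1], [5, -2]]  ->  [[509, -230], [-374, 169]]
... * rho(b) = [[-5, 2], [-8, 3]]  ->  [[-705, 328], [518, -241]]
... * rho(c^-1) = [[-3, 1], [5, -2]]  ->  [[3755, -1361], [-2759, 1000]]
... * rho(b) = [[-5, 2], [-8, 3]]  ->  [[-7887, 3427], [5795, -2518]]
... * rho(a) = [[1, 1], [-3, -2]]  ->  [[-18168, -14741], [13349, 10831]]
tr = -18168 + 10831 = -7337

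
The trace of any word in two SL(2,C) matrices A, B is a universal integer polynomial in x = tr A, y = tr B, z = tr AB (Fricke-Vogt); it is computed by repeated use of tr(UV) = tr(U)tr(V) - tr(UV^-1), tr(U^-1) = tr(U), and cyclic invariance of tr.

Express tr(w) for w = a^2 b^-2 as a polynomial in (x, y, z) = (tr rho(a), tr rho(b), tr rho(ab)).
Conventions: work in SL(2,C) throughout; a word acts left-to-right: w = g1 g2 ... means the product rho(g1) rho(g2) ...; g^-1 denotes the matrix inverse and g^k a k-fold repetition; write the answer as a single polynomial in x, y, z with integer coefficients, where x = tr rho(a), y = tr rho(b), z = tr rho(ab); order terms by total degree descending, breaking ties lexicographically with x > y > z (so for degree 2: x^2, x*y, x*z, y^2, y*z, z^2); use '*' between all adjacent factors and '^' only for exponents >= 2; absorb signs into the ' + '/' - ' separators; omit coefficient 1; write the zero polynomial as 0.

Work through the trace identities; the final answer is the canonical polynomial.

tr(a^2) = tr(a) tr(a) - tr(1) = x^2 - 2
use: tr(a^2 b) = tr(a) tr(b a) - tr(b) = x*z - y
use: tr(b^-1 a^2) = tr(a^2) tr(b) - tr(a^2 b) = x^2*y - x*z - y
tr(a^2 b^-2) = tr(b^-1 a^2) tr(b) - tr(b^-1 a^2 b) = x^2*y^2 - x*y*z - x^2 - y^2 + 2

x^2*y^2 - x*y*z - x^2 - y^2 + 2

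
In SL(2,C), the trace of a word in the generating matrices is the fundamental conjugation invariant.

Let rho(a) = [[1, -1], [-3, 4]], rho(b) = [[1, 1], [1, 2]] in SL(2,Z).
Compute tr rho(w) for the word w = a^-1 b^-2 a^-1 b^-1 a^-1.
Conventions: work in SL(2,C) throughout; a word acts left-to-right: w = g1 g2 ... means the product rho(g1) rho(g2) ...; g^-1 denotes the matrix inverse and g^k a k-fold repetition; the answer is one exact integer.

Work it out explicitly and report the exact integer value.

210

rho(a^-1) = [[4, 1], [3, 1]]
... * rho(b^-1) = [[2, -1], [-1, 1]]  ->  [[7, -3], [5, -2]]
... * rho(b^-1) = [[2, -1], [-1, 1]]  ->  [[17, -10], [12, -7]]
... * rho(a^-1) = [[4, 1], [3, 1]]  ->  [[38, 7], [27, 5]]
... * rho(b^-1) = [[2, -1], [-1, 1]]  ->  [[69, -31], [49, -22]]
... * rho(a^-1) = [[4, 1], [3, 1]]  ->  [[183, 38], [130, 27]]
tr = 183 + 27 = 210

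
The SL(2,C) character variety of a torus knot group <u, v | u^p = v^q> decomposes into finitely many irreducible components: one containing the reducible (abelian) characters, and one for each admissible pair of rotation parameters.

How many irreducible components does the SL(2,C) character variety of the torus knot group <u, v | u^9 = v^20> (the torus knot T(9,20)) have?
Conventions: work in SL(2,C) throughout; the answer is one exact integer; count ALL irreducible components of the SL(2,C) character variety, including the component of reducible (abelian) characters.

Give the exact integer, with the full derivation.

77

For T(9,20): irreducibility forces the central element u^9 = v^20 to one of +I, -I.
So on each irreducible component the traces are pinned: tr(u) = 2*cos(pi*alpha/9) with 1 <= alpha <= 8, tr(v) = 2*cos(pi*beta/20) with 1 <= beta <= 19.
Consistency of u^9 = (-1)^alpha I with v^20 = (-1)^beta I forces alpha = beta (mod 2).
Counting: 4 odd alphas x 10 odd betas + 4 even alphas x 9 even betas = 40 + 36 = 76.
That is 76 components of irreducible characters, and with the reducible (abelian) component the total is 77.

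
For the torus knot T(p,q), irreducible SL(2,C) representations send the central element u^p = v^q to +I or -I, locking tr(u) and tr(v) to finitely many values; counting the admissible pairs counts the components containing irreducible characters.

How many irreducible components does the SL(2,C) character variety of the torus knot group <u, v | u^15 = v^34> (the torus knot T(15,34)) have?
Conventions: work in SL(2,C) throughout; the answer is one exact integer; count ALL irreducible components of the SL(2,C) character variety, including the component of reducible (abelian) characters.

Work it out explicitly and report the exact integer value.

For T(15,34): irreducibility forces the central element u^15 = v^34 to one of +I, -I.
This locks tr(u) to 2*cos(pi*alpha/15), alpha in 1..14, and tr(v) to 2*cos(pi*beta/34), beta in 1..33, on each component of irreducible characters.
u^15 = (-1)^alpha I and v^34 = (-1)^beta I must agree, so alpha and beta have equal parity.
count pairs: odd alpha (7 choices) x odd beta (17), plus even alpha (7) x even beta (16): 7*17 + 7*16 = 231.
components with irreducible characters: 231; plus the single component of reducible (abelian) characters: total 232.

232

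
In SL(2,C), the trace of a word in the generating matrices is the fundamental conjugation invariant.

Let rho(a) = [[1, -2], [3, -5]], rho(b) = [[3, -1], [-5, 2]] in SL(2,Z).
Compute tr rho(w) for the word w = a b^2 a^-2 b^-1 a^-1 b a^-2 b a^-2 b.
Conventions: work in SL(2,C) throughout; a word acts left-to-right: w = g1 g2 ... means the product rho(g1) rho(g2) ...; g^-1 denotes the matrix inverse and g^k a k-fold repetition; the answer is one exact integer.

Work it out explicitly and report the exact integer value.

2015977

rho(a) = [[1, -2], [3, -5]]
... * rho(b) = [[3, -1], [-5, 2]]  ->  [[13, -5], [34, -13]]
... * rho(b) = [[3, -1], [-5, 2]]  ->  [[64, -23], [167, -60]]
... * rho(a^-1) = [[-5, 2], [-3, 1]]  ->  [[-251, 105], [-655, 274]]
... * rho(a^-1) = [[-5, 2], [-3, 1]]  ->  [[940, -397], [2453, -1036]]
... * rho(b^-1) = [[2, 1], [5, 3]]  ->  [[-105, -251], [-274, -655]]
... * rho(a^-1) = [[-5, 2], [-3, 1]]  ->  [[1278, -461], [3335, -1203]]
... * rho(b) = [[3, -1], [-5, 2]]  ->  [[6139, -2200], [16020, -5741]]
... * rho(a^-1) = [[-5, 2], [-3, 1]]  ->  [[-24095, 10078], [-62877, 26299]]
... * rho(a^-1) = [[-5, 2], [-3, 1]]  ->  [[90241, -38112], [235488, -99455]]
... * rho(b) = [[3, -1], [-5, 2]]  ->  [[461283, -166465], [1203739, -434398]]
... * rho(a^-1) = [[-5, 2], [-3, 1]]  ->  [[-1807020, 756101], [-4715501, 1973080]]
... * rho(a^-1) = [[-5, 2], [-3, 1]]  ->  [[6766797, -2857939], [17658265, -7457922]]
... * rho(b) = [[3, -1], [-5, 2]]  ->  [[34590086, -12482675], [90264405, -32574109]]
tr = 34590086 + -32574109 = 2015977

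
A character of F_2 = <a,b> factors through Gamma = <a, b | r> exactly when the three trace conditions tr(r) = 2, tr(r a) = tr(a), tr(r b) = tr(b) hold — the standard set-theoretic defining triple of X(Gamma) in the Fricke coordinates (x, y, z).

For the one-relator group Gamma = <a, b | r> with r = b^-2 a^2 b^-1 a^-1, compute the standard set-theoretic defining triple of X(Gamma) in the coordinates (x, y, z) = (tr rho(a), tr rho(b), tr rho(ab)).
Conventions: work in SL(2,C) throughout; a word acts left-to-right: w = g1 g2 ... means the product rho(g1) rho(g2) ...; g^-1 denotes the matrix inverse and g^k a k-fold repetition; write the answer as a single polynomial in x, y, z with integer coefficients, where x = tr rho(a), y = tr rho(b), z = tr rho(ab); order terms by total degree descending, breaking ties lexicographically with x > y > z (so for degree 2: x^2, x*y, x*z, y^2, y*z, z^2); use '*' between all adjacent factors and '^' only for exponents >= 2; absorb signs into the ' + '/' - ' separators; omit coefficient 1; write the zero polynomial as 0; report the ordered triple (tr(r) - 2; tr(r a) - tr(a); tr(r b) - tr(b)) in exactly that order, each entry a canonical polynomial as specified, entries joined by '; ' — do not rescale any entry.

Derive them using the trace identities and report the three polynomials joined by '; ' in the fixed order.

x^2*y^2*z - x^3*y - x*y*z^2 - y^2*z + 2*x*y + z - 2; x^2*y^3 - x*y^2*z - 2*x^2*y - y^3 + x*z - x + 3*y; x^2*y*z - x^3 - x*z^2 - y*z + 3*x - y

so trace(b^-1 a) = trace(a)*trace(b) - trace(a b) = x*y - z
so trace(a^2 b) = trace(a)*trace(b a) - trace(b) = x*z - y
trace(a^2) = trace(a)*trace(a) - trace(1) = x^2 - 2
trace(b a^2 b) = trace(b)*trace(a^2 b) - trace(a^2) = x*y*z - x^2 - y^2 + 2
trace(b a b a) = trace(a b)*trace(a b) - trace(1) = z^2 - 2
trace(b a b) = trace(b)*trace(a b) - trace(a) = y*z - x
reduce: trace(b a^2 b a) = trace(a)*trace(b a b a) - trace(b a b) = x*z^2 - y*z - x
so trace(a^2 b a^-1 b) = trace(b a^2 b)*trace(a) - trace(b a^2 b a) = x^2*y*z - x^3 - x*y^2 - x*z^2 + y*z + 3*x
reduce: trace(a^-1 b^-1 a^2 b) = trace(a^2 b a^-1)*trace(b) - trace(a^2 b a^-1 b) = -x^2*y*z + x^3 + x*y^2 + x*z^2 - 3*x
so trace(b^-1 a^2 b^-1 a^-1) = trace(a^-1 b^-1 a^2)*trace(b) - trace(a^-1 b^-1 a^2 b) = x^2*y*z - x^3 - x*z^2 - y*z + 3*x
trace(b^-2 a^2 b^-1 a^-1) = trace(b^-1 a^2 b^-1 a^-1)*trace(b) - trace(b^-1 a^2 b^-1 a^-1 b) = x^2*y^2*z - x^3*y - x*y*z^2 - y^2*z + 2*x*y + z
trace(b^-1 a^2) = trace(a^2)*trace(b) - trace(a^2 b) = x^2*y - x*z - y
trace(b^-1 a^2 b^-1) = trace(b^-1 a^2)*trace(b) - trace(b^-1 a^2 b) = x^2*y^2 - x*y*z - x^2 - y^2 + 2
reduce: trace(b^-2 a^2 b^-1) = trace(b^-1 a^2 b^-1)*trace(b) - trace(b^-1 a^2) = x^2*y^3 - x*y^2*z - 2*x^2*y - y^3 + x*z + 3*y
assemble the triple (trace(r) - 2; trace(r a) - x; trace(r b) - y)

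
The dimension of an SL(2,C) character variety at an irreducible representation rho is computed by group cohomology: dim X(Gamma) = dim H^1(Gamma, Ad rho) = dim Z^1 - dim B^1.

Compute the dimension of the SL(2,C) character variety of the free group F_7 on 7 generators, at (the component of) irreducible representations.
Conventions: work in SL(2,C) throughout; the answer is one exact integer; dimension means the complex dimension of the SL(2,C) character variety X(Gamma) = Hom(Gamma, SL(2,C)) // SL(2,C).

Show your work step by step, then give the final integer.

Here Gamma is free of rank 7 — no relator constrains a cocycle.
Z^1(Gamma, Ad rho) = (sl_2)^7: a cocycle is a free choice of one sl_2 vector per generator, so dim Z^1 = 3*7 = 21.
At an irreducible rho the centralizer of the image in sl_2 is 0, so the coboundary map sl_2 -> Z^1 is injective: dim B^1 = 3.
dim X = dim H^1 = dim Z^1 - dim B^1 = 21 - 3 = 18.

18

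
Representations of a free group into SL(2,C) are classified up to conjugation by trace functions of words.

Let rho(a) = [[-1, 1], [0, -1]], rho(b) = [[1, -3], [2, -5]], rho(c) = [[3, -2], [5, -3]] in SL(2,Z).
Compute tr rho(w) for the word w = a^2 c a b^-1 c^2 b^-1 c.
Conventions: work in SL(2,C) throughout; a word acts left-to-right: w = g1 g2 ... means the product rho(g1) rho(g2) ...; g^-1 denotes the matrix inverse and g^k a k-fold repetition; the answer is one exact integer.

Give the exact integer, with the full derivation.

8

rho(a) = [[-1, 1], [0, -1]]
... * rho(a) = [[-1, 1], [0, -1]]  ->  [[1, -2], [0, 1]]
... * rho(c) = [[3, -2], [5, -3]]  ->  [[-7, 4], [5, -3]]
... * rho(a) = [[-1, 1], [0, -1]]  ->  [[7, -11], [-5, 8]]
... * rho(b^-1) = [[-5, 3], [-2, 1]]  ->  [[-13, 10], [9, -7]]
... * rho(c) = [[3, -2], [5, -3]]  ->  [[11, -4], [-8, 3]]
... * rho(c) = [[3, -2], [5, -3]]  ->  [[13, -10], [-9, 7]]
... * rho(b^-1) = [[-5, 3], [-2, 1]]  ->  [[-45, 29], [31, -20]]
... * rho(c) = [[3, -2], [5, -3]]  ->  [[10, 3], [-7, -2]]
tr = 10 + -2 = 8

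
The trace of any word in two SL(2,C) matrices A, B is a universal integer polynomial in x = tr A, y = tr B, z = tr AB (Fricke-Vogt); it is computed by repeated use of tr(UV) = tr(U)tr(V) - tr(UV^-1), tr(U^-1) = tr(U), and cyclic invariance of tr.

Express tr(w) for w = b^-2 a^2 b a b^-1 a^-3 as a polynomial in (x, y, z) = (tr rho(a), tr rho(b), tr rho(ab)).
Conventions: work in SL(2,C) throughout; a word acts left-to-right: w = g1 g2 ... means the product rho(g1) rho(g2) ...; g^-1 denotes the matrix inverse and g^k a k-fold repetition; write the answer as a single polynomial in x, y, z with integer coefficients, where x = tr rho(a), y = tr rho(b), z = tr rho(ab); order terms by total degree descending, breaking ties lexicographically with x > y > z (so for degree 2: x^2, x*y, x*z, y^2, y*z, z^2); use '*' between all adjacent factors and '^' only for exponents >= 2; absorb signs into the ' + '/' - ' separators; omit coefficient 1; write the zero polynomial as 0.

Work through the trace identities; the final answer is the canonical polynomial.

x^4*y^2*z^2 - x^5*y*z - 2*x^3*y^3*z - x^3*y*z^3 + x^4*y^2 + x^2*y^4 + 5*x^3*y*z + x*y^3*z + x*y*z^3 - 4*x^2*y^2 - 3*x*y*z - x^2 - z^2 + 2

trace(a^2) = trace(a)*trace(a) - trace(1) = x^2 - 2
reduce: trace(a b a) = trace(a)*trace(b a) - trace(b) = x*z - y
trace(a^2 b a) = trace(a)*trace(a b a) - trace(a b) = x^2*z - x*y - z
reduce: trace(b a b a) = trace(b a)*trace(b a) - trace(1) = z^2 - 2
reduce: trace(b a b) = trace(b)*trace(a b) - trace(a) = y*z - x
so trace(a b a b a) = trace(a)*trace(b a b a) - trace(b a b) = x*z^2 - y*z - x
trace(a^2 b a b a) = trace(a)*trace(a b a b a) - trace(a b a b) = x^2*z^2 - x*y*z - x^2 - z^2 + 2
trace(b a b a b a) = trace(a b a b)*trace(a b) - trace(b a) = z^3 - 3*z
reduce: trace(b a b a b) = trace(b)*trace(a b a b) - trace(a b a) = y*z^2 - x*z - y
so trace(a^2 b a b a b) = trace(a)*trace(b a b a b a) - trace(b a b a b) = x*z^3 - y*z^2 - 2*x*z + y
reduce: trace(b^-1 a^2 b a b a) = trace(a^2 b a b a)*trace(b) - trace(a^2 b a b a b) = x^2*y*z^2 - x*y^2*z - x*z^3 - x^2*y + 2*x*z + y
so trace(a^-1 b^-1 a^2 b a b) = trace(b^-1 a^2 b a b)*trace(a) - trace(b^-1 a^2 b a b a) = -x^2*y*z^2 + x^3*z + x*y^2*z + x*z^3 - 3*x*z - y
trace(a^2 b a b^-1 a^-1 b^-1) = trace(a^-1 b^-1 a^2 b a)*trace(b) - trace(a^-1 b^-1 a^2 b a b) = x^2*y*z^2 - x^3*z - x*y^2*z - x*z^3 + x^2*y + 3*x*z - y
trace(a b a b^-1) = trace(a b a)*trace(b) - trace(a b a b) = x*y*z - y^2 - z^2 + 2
so trace(a^-1 b^-2 a^2 b a b^-1) = trace(a^2 b a b^-1 a^-1 b^-1)*trace(b) - trace(a^2 b a b^-1 a^-1) = x^2*y^2*z^2 - x^3*y*z - x*y^3*z - x*y*z^3 + x^2*y^2 + 2*x*y*z + z^2 - 2
trace(b^-1 a^2 b a) = trace(a^2 b a)*trace(b) - trace(a^2 b a b) = x^2*y*z - x*y^2 - x*z^2 + x
so trace(a^2 b a b^-2) = trace(b^-1 a^2 b a)*trace(b) - trace(b^-1 a^2 b a b) = x^2*y^2*z - x*y^3 - x*y*z^2 - x^2*z + 2*x*y + z
so trace(b^-2 a^2 b a b^-1) = trace(a^2 b a b^-2)*trace(b) - trace(a^2 b a b^-1) = x^2*y^3*z - x*y^4 - x*y^2*z^2 - 2*x^2*y*z + 3*x*y^2 + x*z^2 + y*z - x
reduce: trace(a^-1 b^-2 a^2 b a b^-1 a^-1) = trace(a^-1 b^-2 a^2 b a b^-1)*trace(a) - trace(a^-1 b^-2 a^2 b a b^-1 a) = x^3*y^2*z^2 - x^4*y*z - 2*x^2*y^3*z - x^2*y*z^3 + x^3*y^2 + x*y^4 + x*y^2*z^2 + 4*x^2*y*z - 3*x*y^2 - y*z - x
so trace(b^-2 a^2 b a b^-1 a^-3) = trace(a^-1 b^-2 a^2 b a b^-1 a^-1)*trace(a) - trace(a^-1 b^-2 a^2 b a b^-1) = x^4*y^2*z^2 - x^5*y*z - 2*x^3*y^3*z - x^3*y*z^3 + x^4*y^2 + x^2*y^4 + 5*x^3*y*z + x*y^3*z + x*y*z^3 - 4*x^2*y^2 - 3*x*y*z - x^2 - z^2 + 2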